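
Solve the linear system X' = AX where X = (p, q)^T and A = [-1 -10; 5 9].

p(t) = -C_1e^(4t)sin(5t) - C_1e^(4t)cos(5t) - C_2e^(4t)sin(5t) + C_2e^(4t)cos(5t), q(t) = C_1e^(4t)cos(5t) + C_2e^(4t)sin(5t)

Coefficient matrix A = [[-1, -10], [5, 9]].
Characteristic polynomial det(A - λI) = λ^2 - 8λ + 41 = 0.
Eigenvalues λ = 4 ± 5i (complex conjugate pair).
For λ=4+5i: an eigenvector is (-1,1) - i(-1,0) = (-1 + i, 1).
A real fundamental pair from Re and Im of e^((4+5i)t)v: X_1 = e^(4t)(cos(5t)·(-1,1) + sin(5t)·(-1,0)), X_2 = e^(4t)(sin(5t)·(-1,1) - cos(5t)·(-1,0)).
General solution: C_1X_1 + C_2X_2.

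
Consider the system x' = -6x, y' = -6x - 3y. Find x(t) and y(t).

Coefficient matrix A = [[-6, 0], [-6, -3]].
Characteristic polynomial det(A - λI) = λ^2 + 9λ + 18 = 0.
Eigenvalues λ = -3, -6.
For λ=-3: (A-λI) row 1 is [-3, 0], so an eigenvector is (0, -1).
For λ=-6: (A-λI) row 2 is [-6, 3], so an eigenvector is (1, 2).
General solution: K_1e^(-3t)(0,-1) + K_2e^(-6t)(1,2).

x(t) = K_2e^(-6t), y(t) = -K_1e^(-3t) + 2K_2e^(-6t)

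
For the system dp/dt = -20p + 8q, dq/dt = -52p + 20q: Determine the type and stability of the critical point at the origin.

A = [[-20,8],[-52,20]]; det(A-λI) = λ^2 + 16.
λ = 0 ± 4i: zero real part.

center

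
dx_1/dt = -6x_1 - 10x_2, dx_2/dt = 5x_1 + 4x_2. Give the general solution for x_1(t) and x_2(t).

x_1(t) = K_1e^(-t)sin(5t) - K_1e^(-t)cos(5t) - K_2e^(-t)sin(5t) - K_2e^(-t)cos(5t), x_2(t) = -K_1e^(-t)sin(5t) + K_2e^(-t)cos(5t)

Coefficient matrix A = [[-6, -10], [5, 4]].
Characteristic polynomial det(A - λI) = λ^2 + 2λ + 26 = 0.
Eigenvalues λ = -1 ± 5i (complex conjugate pair).
For λ=-1+5i: an eigenvector is (-1,0) - i(1,-1) = (-1 - i, 0 + i).
A real fundamental pair from Re and Im of e^((-1+5i)t)v: X_1 = e^(-t)(cos(5t)·(-1,0) + sin(5t)·(1,-1)), X_2 = e^(-t)(sin(5t)·(-1,0) - cos(5t)·(1,-1)).
General solution: K_1X_1 + K_2X_2.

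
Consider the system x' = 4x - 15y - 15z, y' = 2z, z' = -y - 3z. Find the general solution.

Coefficient matrix A = [[4, -15, -15], [0, 0, 2], [0, -1, -3]].
det(A - λI) = 0 gives eigenvalues λ = 4, -2, -1.
For λ=4: eigenvector (1,0,0).
For λ=-2: eigenvector (0,1,-1).
For λ=-1: eigenvector (3,2,-1).
General solution: C_1e^(4t)(1,0,0) + C_2e^(-2t)(0,1,-1) + C_3e^(-t)(3,2,-1).

x(t) = C_1e^(4t) + 3C_3e^(-t), y(t) = C_2e^(-2t) + 2C_3e^(-t), z(t) = -C_2e^(-2t) - C_3e^(-t)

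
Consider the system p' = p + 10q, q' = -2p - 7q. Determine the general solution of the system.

Coefficient matrix A = [[1, 10], [-2, -7]].
Characteristic polynomial det(A - λI) = λ^2 + 6λ + 13 = 0.
Eigenvalues λ = -3 ± 2i (complex conjugate pair).
For λ=-3+2i: an eigenvector is (-2,1) - i(1,0) = (-2 - i, 1).
A real fundamental pair from Re and Im of e^((-3+2i)t)v: X_1 = e^(-3t)(cos(2t)·(-2,1) + sin(2t)·(1,0)), X_2 = e^(-3t)(sin(2t)·(-2,1) - cos(2t)·(1,0)).
General solution: C_1X_1 + C_2X_2.

p(t) = C_1e^(-3t)sin(2t) - 2C_1e^(-3t)cos(2t) - 2C_2e^(-3t)sin(2t) - C_2e^(-3t)cos(2t), q(t) = C_1e^(-3t)cos(2t) + C_2e^(-3t)sin(2t)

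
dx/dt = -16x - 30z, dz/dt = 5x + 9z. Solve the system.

Coefficient matrix A = [[-16, -30], [5, 9]].
Characteristic polynomial det(A - λI) = λ^2 + 7λ + 6 = 0.
Eigenvalues λ = -6, -1.
For λ=-6: (A-λI) row 1 is [-10, -30], so an eigenvector is (-3, 1).
For λ=-1: (A-λI) row 1 is [-15, -30], so an eigenvector is (-2, 1).
General solution: c_1e^(-6t)(-3,1) + c_2e^(-t)(-2,1).

x(t) = -3c_1e^(-6t) - 2c_2e^(-t), z(t) = c_1e^(-6t) + c_2e^(-t)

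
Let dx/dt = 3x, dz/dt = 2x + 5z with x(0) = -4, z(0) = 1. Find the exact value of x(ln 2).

A = [[3,0],[2,5]]; eigenvalues λ = 5, 3.
Eigenvectors: (0,1) for λ=5, (-1,1) for λ=3.
From the initial condition, c_1 = -3, c_2 = 4.
x(ln 2) = (-3)(2^5)(0) + (4)(2^3)(-1) = -32.

-32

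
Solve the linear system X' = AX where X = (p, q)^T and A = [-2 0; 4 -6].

Coefficient matrix A = [[-2, 0], [4, -6]].
Characteristic polynomial det(A - λI) = λ^2 + 8λ + 12 = 0.
Eigenvalues λ = -2, -6.
For λ=-2: (A-λI) row 2 is [4, -4], so an eigenvector is (-1, -1).
For λ=-6: (A-λI) row 1 is [4, 0], so an eigenvector is (0, 1).
General solution: c_1e^(-2t)(-1,-1) + c_2e^(-6t)(0,1).

p(t) = -c_1e^(-2t), q(t) = -c_1e^(-2t) + c_2e^(-6t)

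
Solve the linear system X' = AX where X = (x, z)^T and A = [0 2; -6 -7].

x(t) = 2K_1e^(-3t) - K_2e^(-4t), z(t) = -3K_1e^(-3t) + 2K_2e^(-4t)

Coefficient matrix A = [[0, 2], [-6, -7]].
Characteristic polynomial det(A - λI) = λ^2 + 7λ + 12 = 0.
Eigenvalues λ = -3, -4.
For λ=-3: (A-λI) row 1 is [3, 2], so an eigenvector is (2, -3).
For λ=-4: (A-λI) row 1 is [4, 2], so an eigenvector is (-1, 2).
General solution: K_1e^(-3t)(2,-3) + K_2e^(-4t)(-1,2).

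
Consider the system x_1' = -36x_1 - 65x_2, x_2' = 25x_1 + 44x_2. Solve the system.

x_1(t) = 2C_1e^(4t)sin(5t) + 3C_1e^(4t)cos(5t) + 3C_2e^(4t)sin(5t) - 2C_2e^(4t)cos(5t), x_2(t) = -C_1e^(4t)sin(5t) - 2C_1e^(4t)cos(5t) - 2C_2e^(4t)sin(5t) + C_2e^(4t)cos(5t)

Coefficient matrix A = [[-36, -65], [25, 44]].
Characteristic polynomial det(A - λI) = λ^2 - 8λ + 41 = 0.
Eigenvalues λ = 4 ± 5i (complex conjugate pair).
For λ=4+5i: an eigenvector is (3,-2) - i(2,-1) = (3 - 2i, -2 + i).
A real fundamental pair from Re and Im of e^((4+5i)t)v: X_1 = e^(4t)(cos(5t)·(3,-2) + sin(5t)·(2,-1)), X_2 = e^(4t)(sin(5t)·(3,-2) - cos(5t)·(2,-1)).
General solution: C_1X_1 + C_2X_2.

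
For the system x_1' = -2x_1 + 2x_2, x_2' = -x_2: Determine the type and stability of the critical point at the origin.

stable node

A = [[-2,2],[0,-1]]; det(A-λI) = λ^2 + 3λ + 2.
λ = -2, -1: both negative.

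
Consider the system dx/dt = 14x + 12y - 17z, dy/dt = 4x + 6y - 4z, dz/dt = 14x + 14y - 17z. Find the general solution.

x(t) = C_1e^(4t) - C_2e^(2t) + C_3e^(-3t), y(t) = 2C_1e^(4t) + C_2e^(2t), z(t) = 2C_1e^(4t) + C_3e^(-3t)

Coefficient matrix A = [[14, 12, -17], [4, 6, -4], [14, 14, -17]].
det(A - λI) = 0 gives eigenvalues λ = 4, 2, -3.
For λ=4: eigenvector (1,2,2).
For λ=2: eigenvector (-1,1,0).
For λ=-3: eigenvector (1,0,1).
General solution: C_1e^(4t)(1,2,2) + C_2e^(2t)(-1,1,0) + C_3e^(-3t)(1,0,1).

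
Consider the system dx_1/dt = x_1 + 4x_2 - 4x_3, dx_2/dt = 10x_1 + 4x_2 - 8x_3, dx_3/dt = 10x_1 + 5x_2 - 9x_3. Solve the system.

Coefficient matrix A = [[1, 4, -4], [10, 4, -8], [10, 5, -9]].
det(A - λI) = 0 gives eigenvalues λ = -4, 1, -1.
For λ=-4: eigenvector (0,1,1).
For λ=1: eigenvector (1,2,2).
For λ=-1: eigenvector (2,4,5).
General solution: c_1e^(-4t)(0,1,1) + c_2e^(t)(1,2,2) + c_3e^(-t)(2,4,5).

x_1(t) = c_2e^(t) + 2c_3e^(-t), x_2(t) = c_1e^(-4t) + 2c_2e^(t) + 4c_3e^(-t), x_3(t) = c_1e^(-4t) + 2c_2e^(t) + 5c_3e^(-t)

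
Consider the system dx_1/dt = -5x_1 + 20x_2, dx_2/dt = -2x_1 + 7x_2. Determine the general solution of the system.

Coefficient matrix A = [[-5, 20], [-2, 7]].
Characteristic polynomial det(A - λI) = λ^2 - 2λ + 5 = 0.
Eigenvalues λ = 1 ± 2i (complex conjugate pair).
For λ=1+2i: an eigenvector is (3,1) - i(1,0) = (3 - i, 1).
A real fundamental pair from Re and Im of e^((1+2i)t)v: X_1 = e^(t)(cos(2t)·(3,1) + sin(2t)·(1,0)), X_2 = e^(t)(sin(2t)·(3,1) - cos(2t)·(1,0)).
General solution: c_1X_1 + c_2X_2.

x_1(t) = c_1e^(t)sin(2t) + 3c_1e^(t)cos(2t) + 3c_2e^(t)sin(2t) - c_2e^(t)cos(2t), x_2(t) = c_1e^(t)cos(2t) + c_2e^(t)sin(2t)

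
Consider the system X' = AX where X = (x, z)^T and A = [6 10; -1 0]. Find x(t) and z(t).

x(t) = 3K_1e^(3t)sin(t) + K_1e^(3t)cos(t) + K_2e^(3t)sin(t) - 3K_2e^(3t)cos(t), z(t) = -K_1e^(3t)sin(t) + K_2e^(3t)cos(t)

Coefficient matrix A = [[6, 10], [-1, 0]].
Characteristic polynomial det(A - λI) = λ^2 - 6λ + 10 = 0.
Eigenvalues λ = 3 ± i (complex conjugate pair).
For λ=3+i: an eigenvector is (1,0) - i(3,-1) = (1 - 3i, 0 + i).
A real fundamental pair from Re and Im of e^((3+i)t)v: X_1 = e^(3t)(cos(t)·(1,0) + sin(t)·(3,-1)), X_2 = e^(3t)(sin(t)·(1,0) - cos(t)·(3,-1)).
General solution: K_1X_1 + K_2X_2.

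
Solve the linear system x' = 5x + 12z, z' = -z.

Coefficient matrix A = [[5, 12], [0, -1]].
Characteristic polynomial det(A - λI) = λ^2 - 4λ - 5 = 0.
Eigenvalues λ = -1, 5.
For λ=-1: (A-λI) row 1 is [6, 12], so an eigenvector is (-2, 1).
For λ=5: (A-λI) row 1 is [0, 12], so an eigenvector is (-1, 0).
General solution: K_1e^(-t)(-2,1) + K_2e^(5t)(-1,0).

x(t) = -2K_1e^(-t) - K_2e^(5t), z(t) = K_1e^(-t)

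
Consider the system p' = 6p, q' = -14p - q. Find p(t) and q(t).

p(t) = c_1e^(6t), q(t) = -2c_1e^(6t) + c_2e^(-t)

Coefficient matrix A = [[6, 0], [-14, -1]].
Characteristic polynomial det(A - λI) = λ^2 - 5λ - 6 = 0.
Eigenvalues λ = 6, -1.
For λ=6: (A-λI) row 2 is [-14, -7], so an eigenvector is (1, -2).
For λ=-1: (A-λI) row 1 is [7, 0], so an eigenvector is (0, 1).
General solution: c_1e^(6t)(1,-2) + c_2e^(-t)(0,1).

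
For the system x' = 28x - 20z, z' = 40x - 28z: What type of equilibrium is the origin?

A = [[28,-20],[40,-28]]; det(A-λI) = λ^2 + 16.
λ = 0 ± 4i: zero real part.

center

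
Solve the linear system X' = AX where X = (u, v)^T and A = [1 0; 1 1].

u(t) = -c_2e^(t), v(t) = -c_1e^(t) - c_2te^(t) + c_2e^(t)

Coefficient matrix A = [[1, 0], [1, 1]].
Characteristic polynomial det(A - λI) = λ^2 - 2λ + 1 = 0.
Single eigenvalue λ = 1 with algebraic multiplicity 2.
Eigenvector v = (0,-1); generalized eigenvector w with (A-λI)w=v is (-1,1).
General solution: e^(t)[c_1·v + c_2·(t·v + w)].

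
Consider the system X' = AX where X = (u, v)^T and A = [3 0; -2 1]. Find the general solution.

u(t) = C_2e^(3t), v(t) = C_1e^(t) - C_2e^(3t)

Coefficient matrix A = [[3, 0], [-2, 1]].
Characteristic polynomial det(A - λI) = λ^2 - 4λ + 3 = 0.
Eigenvalues λ = 1, 3.
For λ=1: (A-λI) row 1 is [2, 0], so an eigenvector is (0, 1).
For λ=3: (A-λI) row 2 is [-2, -2], so an eigenvector is (1, -1).
General solution: C_1e^(t)(0,1) + C_2e^(3t)(1,-1).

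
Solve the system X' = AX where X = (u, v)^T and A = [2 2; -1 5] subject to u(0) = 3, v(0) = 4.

u(t) = 5e^(4t) - 2e^(3t), v(t) = 5e^(4t) - e^(3t)

Coefficient matrix A = [[2, 2], [-1, 5]].
Characteristic polynomial det(A - λI) = λ^2 - 7λ + 12 = 0.
Eigenvalues λ = 3, 4.
For λ=3: (A-λI) row 1 is [-1, 2], so an eigenvector is (-2, -1).
For λ=4: (A-λI) row 1 is [-2, 2], so an eigenvector is (-1, -1).
General solution: c_1e^(3t)(-2,-1) + c_2e^(4t)(-1,-1).
Applying u(0)=3, v(0)=4 gives c_1=1, c_2=-5.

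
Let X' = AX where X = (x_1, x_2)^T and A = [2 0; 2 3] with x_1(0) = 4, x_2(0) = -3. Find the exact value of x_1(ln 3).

36

A = [[2,0],[2,3]]; eigenvalues λ = 2, 3.
Eigenvectors: (-1,2) for λ=2, (0,1) for λ=3.
From the initial condition, c_1 = -4, c_2 = 5.
x_1(ln 3) = (-4)(3^2)(-1) + (5)(3^3)(0) = 36.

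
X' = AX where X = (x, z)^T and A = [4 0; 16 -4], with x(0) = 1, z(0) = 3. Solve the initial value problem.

Coefficient matrix A = [[4, 0], [16, -4]].
Characteristic polynomial det(A - λI) = λ^2 - 16 = 0.
Eigenvalues λ = -4, 4.
For λ=-4: (A-λI) row 1 is [8, 0], so an eigenvector is (0, -1).
For λ=4: (A-λI) row 2 is [16, -8], so an eigenvector is (-1, -2).
General solution: c_1e^(-4t)(0,-1) + c_2e^(4t)(-1,-2).
Applying x(0)=1, z(0)=3 gives c_1=-1, c_2=-1.

x(t) = e^(4t), z(t) = 2e^(4t) + e^(-4t)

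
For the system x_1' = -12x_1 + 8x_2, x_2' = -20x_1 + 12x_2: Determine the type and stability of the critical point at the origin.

A = [[-12,8],[-20,12]]; det(A-λI) = λ^2 + 16.
λ = 0 ± 4i: zero real part.

center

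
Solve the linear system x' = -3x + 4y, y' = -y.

x(t) = 2K_1e^(-t) - K_2e^(-3t), y(t) = K_1e^(-t)

Coefficient matrix A = [[-3, 4], [0, -1]].
Characteristic polynomial det(A - λI) = λ^2 + 4λ + 3 = 0.
Eigenvalues λ = -1, -3.
For λ=-1: (A-λI) row 1 is [-2, 4], so an eigenvector is (2, 1).
For λ=-3: (A-λI) row 1 is [0, 4], so an eigenvector is (-1, 0).
General solution: K_1e^(-t)(2,1) + K_2e^(-3t)(-1,0).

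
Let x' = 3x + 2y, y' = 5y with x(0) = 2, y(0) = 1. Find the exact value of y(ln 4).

A = [[3,2],[0,5]]; eigenvalues λ = 3, 5.
Eigenvectors: (1,0) for λ=3, (-1,-1) for λ=5.
From the initial condition, c_1 = 1, c_2 = -1.
y(ln 4) = (1)(4^3)(0) + (-1)(4^5)(-1) = 1024.

1024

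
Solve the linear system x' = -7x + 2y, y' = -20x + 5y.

Coefficient matrix A = [[-7, 2], [-20, 5]].
Characteristic polynomial det(A - λI) = λ^2 + 2λ + 5 = 0.
Eigenvalues λ = -1 ± 2i (complex conjugate pair).
For λ=-1+2i: an eigenvector is (1,3) - i(0,-1) = (1, 3 + i).
A real fundamental pair from Re and Im of e^((-1+2i)t)v: X_1 = e^(-t)(cos(2t)·(1,3) + sin(2t)·(0,-1)), X_2 = e^(-t)(sin(2t)·(1,3) - cos(2t)·(0,-1)).
General solution: C_1X_1 + C_2X_2.

x(t) = C_1e^(-t)cos(2t) + C_2e^(-t)sin(2t), y(t) = -C_1e^(-t)sin(2t) + 3C_1e^(-t)cos(2t) + 3C_2e^(-t)sin(2t) + C_2e^(-t)cos(2t)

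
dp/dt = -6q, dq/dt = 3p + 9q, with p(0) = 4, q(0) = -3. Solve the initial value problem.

p(t) = 2e^(6t) + 2e^(3t), q(t) = -2e^(6t) - e^(3t)

Coefficient matrix A = [[0, -6], [3, 9]].
Characteristic polynomial det(A - λI) = λ^2 - 9λ + 18 = 0.
Eigenvalues λ = 6, 3.
For λ=6: (A-λI) row 1 is [-6, -6], so an eigenvector is (-1, 1).
For λ=3: (A-λI) row 1 is [-3, -6], so an eigenvector is (2, -1).
General solution: c_1e^(6t)(-1,1) + c_2e^(3t)(2,-1).
Applying p(0)=4, q(0)=-3 gives c_1=-2, c_2=1.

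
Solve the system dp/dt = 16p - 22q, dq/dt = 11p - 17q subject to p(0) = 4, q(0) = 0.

p(t) = 8e^(5t) - 4e^(-6t), q(t) = 4e^(5t) - 4e^(-6t)

Coefficient matrix A = [[16, -22], [11, -17]].
Characteristic polynomial det(A - λI) = λ^2 + λ - 30 = 0.
Eigenvalues λ = -6, 5.
For λ=-6: (A-λI) row 1 is [22, -22], so an eigenvector is (-1, -1).
For λ=5: (A-λI) row 1 is [11, -22], so an eigenvector is (-2, -1).
General solution: C_1e^(-6t)(-1,-1) + C_2e^(5t)(-2,-1).
Applying p(0)=4, q(0)=0 gives C_1=4, C_2=-4.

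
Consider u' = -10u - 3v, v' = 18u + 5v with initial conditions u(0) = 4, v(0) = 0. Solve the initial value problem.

u(t) = -8e^(-t) + 12e^(-4t), v(t) = 24e^(-t) - 24e^(-4t)

Coefficient matrix A = [[-10, -3], [18, 5]].
Characteristic polynomial det(A - λI) = λ^2 + 5λ + 4 = 0.
Eigenvalues λ = -4, -1.
For λ=-4: (A-λI) row 1 is [-6, -3], so an eigenvector is (1, -2).
For λ=-1: (A-λI) row 1 is [-9, -3], so an eigenvector is (-1, 3).
General solution: c_1e^(-4t)(1,-2) + c_2e^(-t)(-1,3).
Applying u(0)=4, v(0)=0 gives c_1=12, c_2=8.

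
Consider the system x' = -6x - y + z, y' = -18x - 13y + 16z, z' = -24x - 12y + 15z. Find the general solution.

Coefficient matrix A = [[-6, -1, 1], [-18, -13, 16], [-24, -12, 15]].
det(A - λI) = 0 gives eigenvalues λ = -4, -3, 3.
For λ=-4: eigenvector (1,-2,0).
For λ=-3: eigenvector (1,-5,-2).
For λ=3: eigenvector (0,1,1).
General solution: K_1e^(-4t)(1,-2,0) + K_2e^(-3t)(1,-5,-2) + K_3e^(3t)(0,1,1).

x(t) = K_1e^(-4t) + K_2e^(-3t), y(t) = -2K_1e^(-4t) - 5K_2e^(-3t) + K_3e^(3t), z(t) = -2K_2e^(-3t) + K_3e^(3t)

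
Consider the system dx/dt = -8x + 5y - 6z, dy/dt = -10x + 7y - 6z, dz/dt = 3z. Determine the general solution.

Coefficient matrix A = [[-8, 5, -6], [-10, 7, -6], [0, 0, 3]].
det(A - λI) = 0 gives eigenvalues λ = 2, -3, 3.
For λ=2: eigenvector (-1,-2,0).
For λ=-3: eigenvector (1,1,0).
For λ=3: eigenvector (-1,-1,1).
General solution: K_1e^(2t)(-1,-2,0) + K_2e^(-3t)(1,1,0) + K_3e^(3t)(-1,-1,1).

x(t) = -K_1e^(2t) + K_2e^(-3t) - K_3e^(3t), y(t) = -2K_1e^(2t) + K_2e^(-3t) - K_3e^(3t), z(t) = K_3e^(3t)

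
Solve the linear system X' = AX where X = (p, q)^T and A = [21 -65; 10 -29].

Coefficient matrix A = [[21, -65], [10, -29]].
Characteristic polynomial det(A - λI) = λ^2 + 8λ + 41 = 0.
Eigenvalues λ = -4 ± 5i (complex conjugate pair).
For λ=-4+5i: an eigenvector is (-2,-1) - i(3,1) = (-2 - 3i, -1 - i).
A real fundamental pair from Re and Im of e^((-4+5i)t)v: X_1 = e^(-4t)(cos(5t)·(-2,-1) + sin(5t)·(3,1)), X_2 = e^(-4t)(sin(5t)·(-2,-1) - cos(5t)·(3,1)).
General solution: c_1X_1 + c_2X_2.

p(t) = 3c_1e^(-4t)sin(5t) - 2c_1e^(-4t)cos(5t) - 2c_2e^(-4t)sin(5t) - 3c_2e^(-4t)cos(5t), q(t) = c_1e^(-4t)sin(5t) - c_1e^(-4t)cos(5t) - c_2e^(-4t)sin(5t) - c_2e^(-4t)cos(5t)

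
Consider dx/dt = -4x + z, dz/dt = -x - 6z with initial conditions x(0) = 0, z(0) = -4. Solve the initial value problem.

x(t) = -4te^(-5t), z(t) = 4te^(-5t) - 4e^(-5t)

Coefficient matrix A = [[-4, 1], [-1, -6]].
Characteristic polynomial det(A - λI) = λ^2 + 10λ + 25 = 0.
Single eigenvalue λ = -5 with algebraic multiplicity 2.
Eigenvector v = (-1,1); generalized eigenvector w with (A-λI)w=v is (-3,2).
General solution: e^(-5t)[C_1·v + C_2·(t·v + w)].
Applying x(0)=0, z(0)=-4 gives C_1=-12, C_2=4.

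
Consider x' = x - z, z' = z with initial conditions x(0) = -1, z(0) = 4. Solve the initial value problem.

Coefficient matrix A = [[1, -1], [0, 1]].
Characteristic polynomial det(A - λI) = λ^2 - 2λ + 1 = 0.
Single eigenvalue λ = 1 with algebraic multiplicity 2.
Eigenvector v = (-1,0); generalized eigenvector w with (A-λI)w=v is (3,1).
General solution: e^(t)[c_1·v + c_2·(t·v + w)].
Applying x(0)=-1, z(0)=4 gives c_1=13, c_2=4.

x(t) = -4te^(t) - e^(t), z(t) = 4e^(t)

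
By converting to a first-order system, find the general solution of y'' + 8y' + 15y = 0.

Let x_1 = y, x_2 = y'. Then x_1' = x_2 and x_2' = -15x_1 - 8x_2.
A = [[0,1],[-15,-8]]; det(A-λI) = λ^2 + 8λ + 15.
Eigenvalues λ = -3, -5 with eigenvectors (1,-3), (1,-5).

y(t) = C_1e^(-3t) + C_2e^(-5t)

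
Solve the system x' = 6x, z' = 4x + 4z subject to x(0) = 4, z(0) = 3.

Coefficient matrix A = [[6, 0], [4, 4]].
Characteristic polynomial det(A - λI) = λ^2 - 10λ + 24 = 0.
Eigenvalues λ = 6, 4.
For λ=6: (A-λI) row 2 is [4, -2], so an eigenvector is (1, 2).
For λ=4: (A-λI) row 1 is [2, 0], so an eigenvector is (0, -1).
General solution: c_1e^(6t)(1,2) + c_2e^(4t)(0,-1).
Applying x(0)=4, z(0)=3 gives c_1=4, c_2=5.

x(t) = 4e^(6t), z(t) = 8e^(6t) - 5e^(4t)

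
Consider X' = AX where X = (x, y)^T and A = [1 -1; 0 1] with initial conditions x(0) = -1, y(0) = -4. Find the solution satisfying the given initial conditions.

x(t) = 4te^(t) - e^(t), y(t) = -4e^(t)

Coefficient matrix A = [[1, -1], [0, 1]].
Characteristic polynomial det(A - λI) = λ^2 - 2λ + 1 = 0.
Single eigenvalue λ = 1 with algebraic multiplicity 2.
Eigenvector v = (-1,0); generalized eigenvector w with (A-λI)w=v is (1,1).
General solution: e^(t)[C_1·v + C_2·(t·v + w)].
Applying x(0)=-1, y(0)=-4 gives C_1=-3, C_2=-4.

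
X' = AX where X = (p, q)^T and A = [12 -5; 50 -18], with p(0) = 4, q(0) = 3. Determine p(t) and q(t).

Coefficient matrix A = [[12, -5], [50, -18]].
Characteristic polynomial det(A - λI) = λ^2 + 6λ + 34 = 0.
Eigenvalues λ = -3 ± 5i (complex conjugate pair).
For λ=-3+5i: an eigenvector is (0,1) - i(-1,-3) = (0 + i, 1 + 3i).
A real fundamental pair from Re and Im of e^((-3+5i)t)v: X_1 = e^(-3t)(cos(5t)·(0,1) + sin(5t)·(-1,-3)), X_2 = e^(-3t)(sin(5t)·(0,1) - cos(5t)·(-1,-3)).
General solution: c_1X_1 + c_2X_2.
Applying p(0)=4, q(0)=3 gives c_1=-9, c_2=4.

p(t) = 9e^(-3t)sin(5t) + 4e^(-3t)cos(5t), q(t) = 31e^(-3t)sin(5t) + 3e^(-3t)cos(5t)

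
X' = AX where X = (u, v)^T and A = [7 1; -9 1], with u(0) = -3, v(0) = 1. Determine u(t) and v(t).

Coefficient matrix A = [[7, 1], [-9, 1]].
Characteristic polynomial det(A - λI) = λ^2 - 8λ + 16 = 0.
Single eigenvalue λ = 4 with algebraic multiplicity 2.
Eigenvector v = (-1,3); generalized eigenvector w with (A-λI)w=v is (0,-1).
General solution: e^(4t)[c_1·v + c_2·(t·v + w)].
Applying u(0)=-3, v(0)=1 gives c_1=3, c_2=8.

u(t) = -8te^(4t) - 3e^(4t), v(t) = 24te^(4t) + e^(4t)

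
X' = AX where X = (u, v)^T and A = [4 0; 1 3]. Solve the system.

u(t) = -c_2e^(4t), v(t) = c_1e^(3t) - c_2e^(4t)

Coefficient matrix A = [[4, 0], [1, 3]].
Characteristic polynomial det(A - λI) = λ^2 - 7λ + 12 = 0.
Eigenvalues λ = 3, 4.
For λ=3: (A-λI) row 1 is [1, 0], so an eigenvector is (0, 1).
For λ=4: (A-λI) row 2 is [1, -1], so an eigenvector is (-1, -1).
General solution: c_1e^(3t)(0,1) + c_2e^(4t)(-1,-1).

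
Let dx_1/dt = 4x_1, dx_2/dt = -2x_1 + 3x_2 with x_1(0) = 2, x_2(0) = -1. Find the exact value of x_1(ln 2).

32

A = [[4,0],[-2,3]]; eigenvalues λ = 3, 4.
Eigenvectors: (0,1) for λ=3, (-1,2) for λ=4.
From the initial condition, c_1 = 3, c_2 = -2.
x_1(ln 2) = (3)(2^3)(0) + (-2)(2^4)(-1) = 32.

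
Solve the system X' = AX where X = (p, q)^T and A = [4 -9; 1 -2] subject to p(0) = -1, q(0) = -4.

Coefficient matrix A = [[4, -9], [1, -2]].
Characteristic polynomial det(A - λI) = λ^2 - 2λ + 1 = 0.
Single eigenvalue λ = 1 with algebraic multiplicity 2.
Eigenvector v = (-3,-1); generalized eigenvector w with (A-λI)w=v is (2,1).
General solution: e^(t)[C_1·v + C_2·(t·v + w)].
Applying p(0)=-1, q(0)=-4 gives C_1=-7, C_2=-11.

p(t) = 33te^(t) - e^(t), q(t) = 11te^(t) - 4e^(t)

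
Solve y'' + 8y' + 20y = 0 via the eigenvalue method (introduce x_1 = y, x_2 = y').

Let x_1 = y, x_2 = y'. Then x_1' = x_2 and x_2' = -20x_1 - 8x_2.
A = [[0,1],[-20,-8]]; det(A-λI) = λ^2 + 8λ + 20.
Eigenvalues λ = -4 ± 2i.

y(t) = c_1e^(-4t)cos(2t) + c_2e^(-4t)sin(2t)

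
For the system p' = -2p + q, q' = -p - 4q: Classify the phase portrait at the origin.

stable improper node

A = [[-2,1],[-1,-4]]; det(A-λI) = λ^2 + 6λ + 9.
repeated λ = -3 with a single eigenvector.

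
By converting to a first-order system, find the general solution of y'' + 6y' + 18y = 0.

Let x_1 = y, x_2 = y'. Then x_1' = x_2 and x_2' = -18x_1 - 6x_2.
A = [[0,1],[-18,-6]]; det(A-λI) = λ^2 + 6λ + 18.
Eigenvalues λ = -3 ± 3i.

y(t) = c_1e^(-3t)cos(3t) + c_2e^(-3t)sin(3t)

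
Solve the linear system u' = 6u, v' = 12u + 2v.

u(t) = -K_2e^(6t), v(t) = K_1e^(2t) - 3K_2e^(6t)

Coefficient matrix A = [[6, 0], [12, 2]].
Characteristic polynomial det(A - λI) = λ^2 - 8λ + 12 = 0.
Eigenvalues λ = 2, 6.
For λ=2: (A-λI) row 1 is [4, 0], so an eigenvector is (0, 1).
For λ=6: (A-λI) row 2 is [12, -4], so an eigenvector is (-1, -3).
General solution: K_1e^(2t)(0,1) + K_2e^(6t)(-1,-3).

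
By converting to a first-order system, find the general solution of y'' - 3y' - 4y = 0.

Let x_1 = y, x_2 = y'. Then x_1' = x_2 and x_2' = 4x_1 + 3x_2.
A = [[0,1],[4,3]]; det(A-λI) = λ^2 - 3λ - 4.
Eigenvalues λ = 4, -1 with eigenvectors (1,4), (1,-1).

y(t) = c_1e^(4t) + c_2e^(-t)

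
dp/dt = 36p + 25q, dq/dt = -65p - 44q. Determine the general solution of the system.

Coefficient matrix A = [[36, 25], [-65, -44]].
Characteristic polynomial det(A - λI) = λ^2 + 8λ + 41 = 0.
Eigenvalues λ = -4 ± 5i (complex conjugate pair).
For λ=-4+5i: an eigenvector is (2,-3) - i(1,-2) = (2 - i, -3 + 2i).
A real fundamental pair from Re and Im of e^((-4+5i)t)v: X_1 = e^(-4t)(cos(5t)·(2,-3) + sin(5t)·(1,-2)), X_2 = e^(-4t)(sin(5t)·(2,-3) - cos(5t)·(1,-2)).
General solution: K_1X_1 + K_2X_2.

p(t) = K_1e^(-4t)sin(5t) + 2K_1e^(-4t)cos(5t) + 2K_2e^(-4t)sin(5t) - K_2e^(-4t)cos(5t), q(t) = -2K_1e^(-4t)sin(5t) - 3K_1e^(-4t)cos(5t) - 3K_2e^(-4t)sin(5t) + 2K_2e^(-4t)cos(5t)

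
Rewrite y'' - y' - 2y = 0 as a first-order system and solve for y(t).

Let x_1 = y, x_2 = y'. Then x_1' = x_2 and x_2' = 2x_1 + x_2.
A = [[0,1],[2,1]]; det(A-λI) = λ^2 - λ - 2.
Eigenvalues λ = 2, -1 with eigenvectors (1,2), (1,-1).

y(t) = C_1e^(2t) + C_2e^(-t)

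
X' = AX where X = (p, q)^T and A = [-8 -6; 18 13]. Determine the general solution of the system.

Coefficient matrix A = [[-8, -6], [18, 13]].
Characteristic polynomial det(A - λI) = λ^2 - 5λ + 4 = 0.
Eigenvalues λ = 4, 1.
For λ=4: (A-λI) row 1 is [-12, -6], so an eigenvector is (1, -2).
For λ=1: (A-λI) row 1 is [-9, -6], so an eigenvector is (-2, 3).
General solution: c_1e^(4t)(1,-2) + c_2e^(t)(-2,3).

p(t) = c_1e^(4t) - 2c_2e^(t), q(t) = -2c_1e^(4t) + 3c_2e^(t)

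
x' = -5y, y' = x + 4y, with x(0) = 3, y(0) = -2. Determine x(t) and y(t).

x(t) = 4e^(2t)sin(t) + 3e^(2t)cos(t), y(t) = -e^(2t)sin(t) - 2e^(2t)cos(t)

Coefficient matrix A = [[0, -5], [1, 4]].
Characteristic polynomial det(A - λI) = λ^2 - 4λ + 5 = 0.
Eigenvalues λ = 2 ± i (complex conjugate pair).
For λ=2+i: an eigenvector is (2,-1) - i(1,0) = (2 - i, -1).
A real fundamental pair from Re and Im of e^((2+i)t)v: X_1 = e^(2t)(cos(t)·(2,-1) + sin(t)·(1,0)), X_2 = e^(2t)(sin(t)·(2,-1) - cos(t)·(1,0)).
General solution: K_1X_1 + K_2X_2.
Applying x(0)=3, y(0)=-2 gives K_1=2, K_2=1.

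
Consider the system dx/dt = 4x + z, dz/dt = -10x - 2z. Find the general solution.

Coefficient matrix A = [[4, 1], [-10, -2]].
Characteristic polynomial det(A - λI) = λ^2 - 2λ + 2 = 0.
Eigenvalues λ = 1 ± i (complex conjugate pair).
For λ=1+i: an eigenvector is (1,-3) - i(0,-1) = (1, -3 + i).
A real fundamental pair from Re and Im of e^((1+i)t)v: X_1 = e^(t)(cos(t)·(1,-3) + sin(t)·(0,-1)), X_2 = e^(t)(sin(t)·(1,-3) - cos(t)·(0,-1)).
General solution: c_1X_1 + c_2X_2.

x(t) = c_1e^(t)cos(t) + c_2e^(t)sin(t), z(t) = -c_1e^(t)sin(t) - 3c_1e^(t)cos(t) - 3c_2e^(t)sin(t) + c_2e^(t)cos(t)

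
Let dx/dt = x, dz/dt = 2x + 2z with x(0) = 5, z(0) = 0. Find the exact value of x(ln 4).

A = [[1,0],[2,2]]; eigenvalues λ = 2, 1.
Eigenvectors: (0,1) for λ=2, (-1,2) for λ=1.
From the initial condition, c_1 = 10, c_2 = -5.
x(ln 4) = (10)(4^2)(0) + (-5)(4^1)(-1) = 20.

20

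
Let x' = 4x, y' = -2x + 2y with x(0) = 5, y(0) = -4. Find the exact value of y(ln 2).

A = [[4,0],[-2,2]]; eigenvalues λ = 2, 4.
Eigenvectors: (0,1) for λ=2, (-1,1) for λ=4.
From the initial condition, c_1 = 1, c_2 = -5.
y(ln 2) = (1)(2^2)(1) + (-5)(2^4)(1) = -76.

-76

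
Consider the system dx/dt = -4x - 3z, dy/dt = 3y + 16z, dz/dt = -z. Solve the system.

x(t) = K_2e^(-4t) - K_3e^(-t), y(t) = K_1e^(3t) - 4K_3e^(-t), z(t) = K_3e^(-t)

Coefficient matrix A = [[-4, 0, -3], [0, 3, 16], [0, 0, -1]].
det(A - λI) = 0 gives eigenvalues λ = 3, -4, -1.
For λ=3: eigenvector (0,1,0).
For λ=-4: eigenvector (1,0,0).
For λ=-1: eigenvector (-1,-4,1).
General solution: K_1e^(3t)(0,1,0) + K_2e^(-4t)(1,0,0) + K_3e^(-t)(-1,-4,1).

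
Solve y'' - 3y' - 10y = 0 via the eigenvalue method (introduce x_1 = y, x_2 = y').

y(t) = c_1e^(5t) + c_2e^(-2t)

Let x_1 = y, x_2 = y'. Then x_1' = x_2 and x_2' = 10x_1 + 3x_2.
A = [[0,1],[10,3]]; det(A-λI) = λ^2 - 3λ - 10.
Eigenvalues λ = 5, -2 with eigenvectors (1,5), (1,-2).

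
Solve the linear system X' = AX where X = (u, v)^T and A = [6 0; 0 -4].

Coefficient matrix A = [[6, 0], [0, -4]].
Characteristic polynomial det(A - λI) = λ^2 - 2λ - 24 = 0.
Eigenvalues λ = -4, 6.
For λ=-4: (A-λI) row 1 is [10, 0], so an eigenvector is (0, 1).
For λ=6: (A-λI) row 2 is [0, -10], so an eigenvector is (-1, 0).
General solution: c_1e^(-4t)(0,1) + c_2e^(6t)(-1,0).

u(t) = -c_2e^(6t), v(t) = c_1e^(-4t)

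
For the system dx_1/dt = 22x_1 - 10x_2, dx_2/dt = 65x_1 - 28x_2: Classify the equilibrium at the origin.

A = [[22,-10],[65,-28]]; det(A-λI) = λ^2 + 6λ + 34.
λ = -3 ± 5i: negative real part.

stable spiral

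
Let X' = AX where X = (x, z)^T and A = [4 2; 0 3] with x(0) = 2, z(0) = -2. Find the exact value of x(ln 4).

A = [[4,2],[0,3]]; eigenvalues λ = 3, 4.
Eigenvectors: (2,-1) for λ=3, (-1,0) for λ=4.
From the initial condition, c_1 = 2, c_2 = 2.
x(ln 4) = (2)(4^3)(2) + (2)(4^4)(-1) = -256.

-256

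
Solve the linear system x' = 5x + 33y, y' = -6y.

Coefficient matrix A = [[5, 33], [0, -6]].
Characteristic polynomial det(A - λI) = λ^2 + λ - 30 = 0.
Eigenvalues λ = -6, 5.
For λ=-6: (A-λI) row 1 is [11, 33], so an eigenvector is (3, -1).
For λ=5: (A-λI) row 1 is [0, 33], so an eigenvector is (1, 0).
General solution: c_1e^(-6t)(3,-1) + c_2e^(5t)(1,0).

x(t) = 3c_1e^(-6t) + c_2e^(5t), y(t) = -c_1e^(-6t)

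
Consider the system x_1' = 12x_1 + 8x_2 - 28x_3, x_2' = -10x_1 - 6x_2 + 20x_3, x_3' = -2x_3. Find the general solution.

Coefficient matrix A = [[12, 8, -28], [-10, -6, 20], [0, 0, -2]].
det(A - λI) = 0 gives eigenvalues λ = 4, 2, -2.
For λ=4: eigenvector (1,-1,0).
For λ=2: eigenvector (-4,5,0).
For λ=-2: eigenvector (2,0,1).
General solution: c_1e^(4t)(1,-1,0) + c_2e^(2t)(-4,5,0) + c_3e^(-2t)(2,0,1).

x_1(t) = c_1e^(4t) - 4c_2e^(2t) + 2c_3e^(-2t), x_2(t) = -c_1e^(4t) + 5c_2e^(2t), x_3(t) = c_3e^(-2t)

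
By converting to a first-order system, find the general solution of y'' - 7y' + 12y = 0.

y(t) = c_1e^(4t) + c_2e^(3t)

Let x_1 = y, x_2 = y'. Then x_1' = x_2 and x_2' = -12x_1 + 7x_2.
A = [[0,1],[-12,7]]; det(A-λI) = λ^2 - 7λ + 12.
Eigenvalues λ = 4, 3 with eigenvectors (1,4), (1,3).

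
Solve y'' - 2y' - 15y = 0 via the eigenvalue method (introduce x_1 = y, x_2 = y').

Let x_1 = y, x_2 = y'. Then x_1' = x_2 and x_2' = 15x_1 + 2x_2.
A = [[0,1],[15,2]]; det(A-λI) = λ^2 - 2λ - 15.
Eigenvalues λ = 5, -3 with eigenvectors (1,5), (1,-3).

y(t) = K_1e^(5t) + K_2e^(-3t)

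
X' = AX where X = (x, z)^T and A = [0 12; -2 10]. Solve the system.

x(t) = 2C_1e^(6t) - 3C_2e^(4t), z(t) = C_1e^(6t) - C_2e^(4t)

Coefficient matrix A = [[0, 12], [-2, 10]].
Characteristic polynomial det(A - λI) = λ^2 - 10λ + 24 = 0.
Eigenvalues λ = 6, 4.
For λ=6: (A-λI) row 1 is [-6, 12], so an eigenvector is (2, 1).
For λ=4: (A-λI) row 1 is [-4, 12], so an eigenvector is (-3, -1).
General solution: C_1e^(6t)(2,1) + C_2e^(4t)(-3,-1).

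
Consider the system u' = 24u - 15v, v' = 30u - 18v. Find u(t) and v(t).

u(t) = 2c_1e^(3t)sin(3t) + c_1e^(3t)cos(3t) + c_2e^(3t)sin(3t) - 2c_2e^(3t)cos(3t), v(t) = 3c_1e^(3t)sin(3t) + c_1e^(3t)cos(3t) + c_2e^(3t)sin(3t) - 3c_2e^(3t)cos(3t)

Coefficient matrix A = [[24, -15], [30, -18]].
Characteristic polynomial det(A - λI) = λ^2 - 6λ + 18 = 0.
Eigenvalues λ = 3 ± 3i (complex conjugate pair).
For λ=3+3i: an eigenvector is (1,1) - i(2,3) = (1 - 2i, 1 - 3i).
A real fundamental pair from Re and Im of e^((3+3i)t)v: X_1 = e^(3t)(cos(3t)·(1,1) + sin(3t)·(2,3)), X_2 = e^(3t)(sin(3t)·(1,1) - cos(3t)·(2,3)).
General solution: c_1X_1 + c_2X_2.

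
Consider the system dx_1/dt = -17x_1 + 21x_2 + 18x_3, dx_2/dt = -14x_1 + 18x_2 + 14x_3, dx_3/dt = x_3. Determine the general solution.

Coefficient matrix A = [[-17, 21, 18], [-14, 18, 14], [0, 0, 1]].
det(A - λI) = 0 gives eigenvalues λ = 1, 4, -3.
For λ=1: eigenvector (1,0,1).
For λ=4: eigenvector (1,1,0).
For λ=-3: eigenvector (3,2,0).
General solution: c_1e^(t)(1,0,1) + c_2e^(4t)(1,1,0) + c_3e^(-3t)(3,2,0).

x_1(t) = c_1e^(t) + c_2e^(4t) + 3c_3e^(-3t), x_2(t) = c_2e^(4t) + 2c_3e^(-3t), x_3(t) = c_1e^(t)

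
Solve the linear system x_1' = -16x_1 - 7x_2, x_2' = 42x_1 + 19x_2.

Coefficient matrix A = [[-16, -7], [42, 19]].
Characteristic polynomial det(A - λI) = λ^2 - 3λ - 10 = 0.
Eigenvalues λ = 5, -2.
For λ=5: (A-λI) row 1 is [-21, -7], so an eigenvector is (1, -3).
For λ=-2: (A-λI) row 1 is [-14, -7], so an eigenvector is (-1, 2).
General solution: C_1e^(5t)(1,-3) + C_2e^(-2t)(-1,2).

x_1(t) = C_1e^(5t) - C_2e^(-2t), x_2(t) = -3C_1e^(5t) + 2C_2e^(-2t)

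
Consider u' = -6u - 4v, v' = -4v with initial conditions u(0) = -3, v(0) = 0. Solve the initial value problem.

Coefficient matrix A = [[-6, -4], [0, -4]].
Characteristic polynomial det(A - λI) = λ^2 + 10λ + 24 = 0.
Eigenvalues λ = -6, -4.
For λ=-6: (A-λI) row 1 is [0, -4], so an eigenvector is (1, 0).
For λ=-4: (A-λI) row 1 is [-2, -4], so an eigenvector is (-2, 1).
General solution: C_1e^(-6t)(1,0) + C_2e^(-4t)(-2,1).
Applying u(0)=-3, v(0)=0 gives C_1=-3, C_2=0.

u(t) = -3e^(-6t), v(t) = 0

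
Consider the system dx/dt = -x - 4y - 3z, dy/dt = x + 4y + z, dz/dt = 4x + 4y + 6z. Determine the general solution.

Coefficient matrix A = [[-1, -4, -3], [1, 4, 1], [4, 4, 6]].
det(A - λI) = 0 gives eigenvalues λ = 3, 4, 2.
For λ=3: eigenvector (1,-1,0).
For λ=4: eigenvector (-2,1,2).
For λ=2: eigenvector (-1,0,1).
General solution: K_1e^(3t)(1,-1,0) + K_2e^(4t)(-2,1,2) + K_3e^(2t)(-1,0,1).

x(t) = K_1e^(3t) - 2K_2e^(4t) - K_3e^(2t), y(t) = -K_1e^(3t) + K_2e^(4t), z(t) = 2K_2e^(4t) + K_3e^(2t)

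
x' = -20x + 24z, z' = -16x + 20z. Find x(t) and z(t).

Coefficient matrix A = [[-20, 24], [-16, 20]].
Characteristic polynomial det(A - λI) = λ^2 - 16 = 0.
Eigenvalues λ = -4, 4.
For λ=-4: (A-λI) row 1 is [-16, 24], so an eigenvector is (-3, -2).
For λ=4: (A-λI) row 1 is [-24, 24], so an eigenvector is (-1, -1).
General solution: c_1e^(-4t)(-3,-2) + c_2e^(4t)(-1,-1).

x(t) = -3c_1e^(-4t) - c_2e^(4t), z(t) = -2c_1e^(-4t) - c_2e^(4t)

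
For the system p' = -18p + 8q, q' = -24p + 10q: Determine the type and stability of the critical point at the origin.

stable node

A = [[-18,8],[-24,10]]; det(A-λI) = λ^2 + 8λ + 12.
λ = -2, -6: both negative.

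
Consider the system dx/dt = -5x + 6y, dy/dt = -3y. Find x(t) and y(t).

x(t) = 3c_1e^(-3t) - c_2e^(-5t), y(t) = c_1e^(-3t)

Coefficient matrix A = [[-5, 6], [0, -3]].
Characteristic polynomial det(A - λI) = λ^2 + 8λ + 15 = 0.
Eigenvalues λ = -3, -5.
For λ=-3: (A-λI) row 1 is [-2, 6], so an eigenvector is (3, 1).
For λ=-5: (A-λI) row 1 is [0, 6], so an eigenvector is (-1, 0).
General solution: c_1e^(-3t)(3,1) + c_2e^(-5t)(-1,0).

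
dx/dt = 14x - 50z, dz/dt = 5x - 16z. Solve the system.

x(t) = -3c_1e^(-t)sin(5t) - c_1e^(-t)cos(5t) - c_2e^(-t)sin(5t) + 3c_2e^(-t)cos(5t), z(t) = -c_1e^(-t)sin(5t) + c_2e^(-t)cos(5t)

Coefficient matrix A = [[14, -50], [5, -16]].
Characteristic polynomial det(A - λI) = λ^2 + 2λ + 26 = 0.
Eigenvalues λ = -1 ± 5i (complex conjugate pair).
For λ=-1+5i: an eigenvector is (-1,0) - i(-3,-1) = (-1 + 3i, 0 + i).
A real fundamental pair from Re and Im of e^((-1+5i)t)v: X_1 = e^(-t)(cos(5t)·(-1,0) + sin(5t)·(-3,-1)), X_2 = e^(-t)(sin(5t)·(-1,0) - cos(5t)·(-3,-1)).
General solution: c_1X_1 + c_2X_2.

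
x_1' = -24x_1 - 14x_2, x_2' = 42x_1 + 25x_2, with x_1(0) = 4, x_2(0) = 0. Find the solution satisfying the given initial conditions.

x_1(t) = -12e^(4t) + 16e^(-3t), x_2(t) = 24e^(4t) - 24e^(-3t)

Coefficient matrix A = [[-24, -14], [42, 25]].
Characteristic polynomial det(A - λI) = λ^2 - λ - 12 = 0.
Eigenvalues λ = 4, -3.
For λ=4: (A-λI) row 1 is [-28, -14], so an eigenvector is (1, -2).
For λ=-3: (A-λI) row 1 is [-21, -14], so an eigenvector is (-2, 3).
General solution: c_1e^(4t)(1,-2) + c_2e^(-3t)(-2,3).
Applying x_1(0)=4, x_2(0)=0 gives c_1=-12, c_2=-8.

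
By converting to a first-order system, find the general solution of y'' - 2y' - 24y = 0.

y(t) = c_1e^(-4t) + c_2e^(6t)

Let x_1 = y, x_2 = y'. Then x_1' = x_2 and x_2' = 24x_1 + 2x_2.
A = [[0,1],[24,2]]; det(A-λI) = λ^2 - 2λ - 24.
Eigenvalues λ = -4, 6 with eigenvectors (1,-4), (1,6).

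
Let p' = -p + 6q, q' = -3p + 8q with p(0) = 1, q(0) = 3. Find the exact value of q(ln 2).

A = [[-1,6],[-3,8]]; eigenvalues λ = 2, 5.
Eigenvectors: (2,1) for λ=2, (-1,-1) for λ=5.
From the initial condition, c_1 = -2, c_2 = -5.
q(ln 2) = (-2)(2^2)(1) + (-5)(2^5)(-1) = 152.

152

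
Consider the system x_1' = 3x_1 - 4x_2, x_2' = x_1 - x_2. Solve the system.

Coefficient matrix A = [[3, -4], [1, -1]].
Characteristic polynomial det(A - λI) = λ^2 - 2λ + 1 = 0.
Single eigenvalue λ = 1 with algebraic multiplicity 2.
Eigenvector v = (2,1); generalized eigenvector w with (A-λI)w=v is (3,1).
General solution: e^(t)[K_1·v + K_2·(t·v + w)].

x_1(t) = 2K_1e^(t) + 2K_2te^(t) + 3K_2e^(t), x_2(t) = K_1e^(t) + K_2te^(t) + K_2e^(t)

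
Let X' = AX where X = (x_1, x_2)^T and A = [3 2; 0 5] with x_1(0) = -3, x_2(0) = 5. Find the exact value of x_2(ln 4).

5120

A = [[3,2],[0,5]]; eigenvalues λ = 5, 3.
Eigenvectors: (-1,-1) for λ=5, (1,0) for λ=3.
From the initial condition, c_1 = -5, c_2 = -8.
x_2(ln 4) = (-5)(4^5)(-1) + (-8)(4^3)(0) = 5120.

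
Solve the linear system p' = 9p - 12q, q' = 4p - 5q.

p(t) = 2c_1e^(3t) - 3c_2e^(t), q(t) = c_1e^(3t) - 2c_2e^(t)

Coefficient matrix A = [[9, -12], [4, -5]].
Characteristic polynomial det(A - λI) = λ^2 - 4λ + 3 = 0.
Eigenvalues λ = 3, 1.
For λ=3: (A-λI) row 1 is [6, -12], so an eigenvector is (2, 1).
For λ=1: (A-λI) row 1 is [8, -12], so an eigenvector is (-3, -2).
General solution: c_1e^(3t)(2,1) + c_2e^(t)(-3,-2).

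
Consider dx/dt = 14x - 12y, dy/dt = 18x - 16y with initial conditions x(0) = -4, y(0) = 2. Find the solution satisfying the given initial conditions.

Coefficient matrix A = [[14, -12], [18, -16]].
Characteristic polynomial det(A - λI) = λ^2 + 2λ - 8 = 0.
Eigenvalues λ = 2, -4.
For λ=2: (A-λI) row 1 is [12, -12], so an eigenvector is (-1, -1).
For λ=-4: (A-λI) row 1 is [18, -12], so an eigenvector is (-2, -3).
General solution: c_1e^(2t)(-1,-1) + c_2e^(-4t)(-2,-3).
Applying x(0)=-4, y(0)=2 gives c_1=16, c_2=-6.

x(t) = -16e^(2t) + 12e^(-4t), y(t) = -16e^(2t) + 18e^(-4t)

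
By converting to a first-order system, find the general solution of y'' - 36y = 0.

Let x_1 = y, x_2 = y'. Then x_1' = x_2 and x_2' = 36x_1.
A = [[0,1],[36,0]]; det(A-λI) = λ^2 - 36.
Eigenvalues λ = -6, 6 with eigenvectors (1,-6), (1,6).

y(t) = c_1e^(-6t) + c_2e^(6t)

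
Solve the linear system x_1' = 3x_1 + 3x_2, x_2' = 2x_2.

Coefficient matrix A = [[3, 3], [0, 2]].
Characteristic polynomial det(A - λI) = λ^2 - 5λ + 6 = 0.
Eigenvalues λ = 2, 3.
For λ=2: (A-λI) row 1 is [1, 3], so an eigenvector is (3, -1).
For λ=3: (A-λI) row 1 is [0, 3], so an eigenvector is (1, 0).
General solution: K_1e^(2t)(3,-1) + K_2e^(3t)(1,0).

x_1(t) = 3K_1e^(2t) + K_2e^(3t), x_2(t) = -K_1e^(2t)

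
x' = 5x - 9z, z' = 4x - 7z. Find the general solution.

x(t) = 3c_1e^(-t) + 3c_2te^(-t) - c_2e^(-t), z(t) = 2c_1e^(-t) + 2c_2te^(-t) - c_2e^(-t)

Coefficient matrix A = [[5, -9], [4, -7]].
Characteristic polynomial det(A - λI) = λ^2 + 2λ + 1 = 0.
Single eigenvalue λ = -1 with algebraic multiplicity 2.
Eigenvector v = (3,2); generalized eigenvector w with (A-λI)w=v is (-1,-1).
General solution: e^(-t)[c_1·v + c_2·(t·v + w)].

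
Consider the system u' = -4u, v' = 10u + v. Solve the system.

u(t) = K_1e^(-4t), v(t) = -2K_1e^(-4t) - K_2e^(t)

Coefficient matrix A = [[-4, 0], [10, 1]].
Characteristic polynomial det(A - λI) = λ^2 + 3λ - 4 = 0.
Eigenvalues λ = -4, 1.
For λ=-4: (A-λI) row 2 is [10, 5], so an eigenvector is (1, -2).
For λ=1: (A-λI) row 1 is [-5, 0], so an eigenvector is (0, -1).
General solution: K_1e^(-4t)(1,-2) + K_2e^(t)(0,-1).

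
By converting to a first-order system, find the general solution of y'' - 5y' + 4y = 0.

Let x_1 = y, x_2 = y'. Then x_1' = x_2 and x_2' = -4x_1 + 5x_2.
A = [[0,1],[-4,5]]; det(A-λI) = λ^2 - 5λ + 4.
Eigenvalues λ = 1, 4 with eigenvectors (1,1), (1,4).

y(t) = c_1e^(t) + c_2e^(4t)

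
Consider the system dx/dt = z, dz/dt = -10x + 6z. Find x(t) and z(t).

Coefficient matrix A = [[0, 1], [-10, 6]].
Characteristic polynomial det(A - λI) = λ^2 - 6λ + 10 = 0.
Eigenvalues λ = 3 ± i (complex conjugate pair).
For λ=3+i: an eigenvector is (1,3) - i(0,-1) = (1, 3 + i).
A real fundamental pair from Re and Im of e^((3+i)t)v: X_1 = e^(3t)(cos(t)·(1,3) + sin(t)·(0,-1)), X_2 = e^(3t)(sin(t)·(1,3) - cos(t)·(0,-1)).
General solution: C_1X_1 + C_2X_2.

x(t) = C_1e^(3t)cos(t) + C_2e^(3t)sin(t), z(t) = -C_1e^(3t)sin(t) + 3C_1e^(3t)cos(t) + 3C_2e^(3t)sin(t) + C_2e^(3t)cos(t)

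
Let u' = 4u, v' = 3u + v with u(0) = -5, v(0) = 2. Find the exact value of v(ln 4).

-1252

A = [[4,0],[3,1]]; eigenvalues λ = 1, 4.
Eigenvectors: (0,-1) for λ=1, (1,1) for λ=4.
From the initial condition, c_1 = -7, c_2 = -5.
v(ln 4) = (-7)(4^1)(-1) + (-5)(4^4)(1) = -1252.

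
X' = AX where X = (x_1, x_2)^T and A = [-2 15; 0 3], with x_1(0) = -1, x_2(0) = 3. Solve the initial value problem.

x_1(t) = 9e^(3t) - 10e^(-2t), x_2(t) = 3e^(3t)

Coefficient matrix A = [[-2, 15], [0, 3]].
Characteristic polynomial det(A - λI) = λ^2 - λ - 6 = 0.
Eigenvalues λ = 3, -2.
For λ=3: (A-λI) row 1 is [-5, 15], so an eigenvector is (3, 1).
For λ=-2: (A-λI) row 1 is [0, 15], so an eigenvector is (1, 0).
General solution: c_1e^(3t)(3,1) + c_2e^(-2t)(1,0).
Applying x_1(0)=-1, x_2(0)=3 gives c_1=3, c_2=-10.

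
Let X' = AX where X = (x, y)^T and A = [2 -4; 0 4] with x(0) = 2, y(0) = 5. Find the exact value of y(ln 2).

80

A = [[2,-4],[0,4]]; eigenvalues λ = 2, 4.
Eigenvectors: (1,0) for λ=2, (-2,1) for λ=4.
From the initial condition, c_1 = 12, c_2 = 5.
y(ln 2) = (12)(2^2)(0) + (5)(2^4)(1) = 80.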